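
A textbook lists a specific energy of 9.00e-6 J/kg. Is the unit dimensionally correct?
Yes

specific energy has SI base units: m^2 / s^2
J/kg reduces to the same SI base units, so it is a valid unit for specific energy.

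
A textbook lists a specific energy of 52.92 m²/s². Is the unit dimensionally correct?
Yes

specific energy has SI base units: m^2 / s^2
m²/s² reduces to the same SI base units, so it is a valid unit for specific energy.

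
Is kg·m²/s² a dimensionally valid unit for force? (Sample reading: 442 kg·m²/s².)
No

force has SI base units: kg * m / s^2
kg·m²/s² does NOT reduce to kg * m / s^2; a valid unit for force would be e.g. N.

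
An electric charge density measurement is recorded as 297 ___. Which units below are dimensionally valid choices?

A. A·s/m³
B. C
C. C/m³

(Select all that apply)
A, C

electric charge density has SI base units: A * s / m^3

Checking each option against A * s / m^3:
  A. A·s/m³: ✓ matches
  B. C: ✗ does not match
  C. C/m³: ✓ matches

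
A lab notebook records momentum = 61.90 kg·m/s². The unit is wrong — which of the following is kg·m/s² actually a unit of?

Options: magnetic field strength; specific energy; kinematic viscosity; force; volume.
force

momentum should have units dimensionally equivalent to kg * m / s (e.g. kg·m/s).
The given unit 'kg·m/s²' reduces to kg * m / s^2. Of the listed options, that is the dimensionality of force.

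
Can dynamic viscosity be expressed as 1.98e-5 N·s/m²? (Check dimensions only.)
Yes

dynamic viscosity has SI base units: kg / (m * s)
N·s/m² reduces to the same SI base units, so it is a valid unit for dynamic viscosity.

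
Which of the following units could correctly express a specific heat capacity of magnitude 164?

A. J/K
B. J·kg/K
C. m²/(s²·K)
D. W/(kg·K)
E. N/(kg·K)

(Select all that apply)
C

specific heat capacity has SI base units: m^2 / (s^2 * K)

Checking each option against m^2 / (s^2 * K):
  A. J/K: ✗ does not match
  B. J·kg/K: ✗ does not match
  C. m²/(s²·K): ✓ matches
  D. W/(kg·K): ✗ does not match
  E. N/(kg·K): ✗ does not match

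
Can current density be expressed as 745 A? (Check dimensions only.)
No

current density has SI base units: A / m^2
A does NOT reduce to A / m^2; a valid unit for current density would be e.g. A/m².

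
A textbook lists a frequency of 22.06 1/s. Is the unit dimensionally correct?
Yes

frequency has SI base units: 1 / s
1/s reduces to the same SI base units, so it is a valid unit for frequency.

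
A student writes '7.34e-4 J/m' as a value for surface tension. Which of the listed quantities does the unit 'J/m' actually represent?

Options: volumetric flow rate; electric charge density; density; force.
force

surface tension should have units dimensionally equivalent to kg / s^2 (e.g. N/m).
The given unit 'J/m' reduces to kg * m / s^2. Of the listed options, that is the dimensionality of force.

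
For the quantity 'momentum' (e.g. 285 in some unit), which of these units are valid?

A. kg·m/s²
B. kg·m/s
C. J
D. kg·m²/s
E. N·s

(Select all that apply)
B, E

momentum has SI base units: kg * m / s

Checking each option against kg * m / s:
  A. kg·m/s²: ✗ does not match
  B. kg·m/s: ✓ matches
  C. J: ✗ does not match
  D. kg·m²/s: ✗ does not match
  E. N·s: ✓ matches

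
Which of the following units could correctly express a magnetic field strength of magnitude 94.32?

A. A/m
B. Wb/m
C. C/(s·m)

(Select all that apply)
A, C

magnetic field strength has SI base units: A / m

Checking each option against A / m:
  A. A/m: ✓ matches
  B. Wb/m: ✗ does not match
  C. C/(s·m): ✓ matches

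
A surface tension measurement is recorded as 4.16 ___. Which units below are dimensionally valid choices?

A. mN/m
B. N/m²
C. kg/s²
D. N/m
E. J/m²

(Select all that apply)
A, C, D, E

surface tension has SI base units: kg / s^2

Checking each option against kg / s^2:
  A. mN/m: ✓ matches
  B. N/m²: ✗ does not match
  C. kg/s²: ✓ matches
  D. N/m: ✓ matches
  E. J/m²: ✓ matches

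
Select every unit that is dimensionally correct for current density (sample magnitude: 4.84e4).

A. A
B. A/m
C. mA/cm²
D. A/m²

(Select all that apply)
C, D

current density has SI base units: A / m^2

Checking each option against A / m^2:
  A. A: ✗ does not match
  B. A/m: ✗ does not match
  C. mA/cm²: ✓ matches
  D. A/m²: ✓ matches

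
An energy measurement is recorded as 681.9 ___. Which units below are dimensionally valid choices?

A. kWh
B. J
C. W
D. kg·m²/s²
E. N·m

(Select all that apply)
A, B, D, E

energy has SI base units: kg * m^2 / s^2

Checking each option against kg * m^2 / s^2:
  A. kWh: ✓ matches
  B. J: ✓ matches
  C. W: ✗ does not match
  D. kg·m²/s²: ✓ matches
  E. N·m: ✓ matches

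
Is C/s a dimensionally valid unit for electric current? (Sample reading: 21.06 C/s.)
Yes

electric current has SI base units: A
C/s reduces to the same SI base units, so it is a valid unit for electric current.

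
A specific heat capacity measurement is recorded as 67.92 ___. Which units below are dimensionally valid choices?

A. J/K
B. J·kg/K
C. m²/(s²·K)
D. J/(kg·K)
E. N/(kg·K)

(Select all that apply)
C, D

specific heat capacity has SI base units: m^2 / (s^2 * K)

Checking each option against m^2 / (s^2 * K):
  A. J/K: ✗ does not match
  B. J·kg/K: ✗ does not match
  C. m²/(s²·K): ✓ matches
  D. J/(kg·K): ✓ matches
  E. N/(kg·K): ✗ does not match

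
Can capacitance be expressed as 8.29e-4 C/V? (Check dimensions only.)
Yes

capacitance has SI base units: A^2 * s^4 / (kg * m^2)
C/V reduces to the same SI base units, so it is a valid unit for capacitance.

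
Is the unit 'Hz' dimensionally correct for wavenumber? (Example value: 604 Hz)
No

wavenumber has SI base units: 1 / m
Hz does NOT reduce to 1 / m; a valid unit for wavenumber would be e.g. 1/m.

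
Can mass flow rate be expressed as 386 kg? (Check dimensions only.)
No

mass flow rate has SI base units: kg / s
kg does NOT reduce to kg / s; a valid unit for mass flow rate would be e.g. kg/s.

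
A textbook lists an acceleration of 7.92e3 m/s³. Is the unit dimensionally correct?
No

acceleration has SI base units: m / s^2
m/s³ does NOT reduce to m / s^2; a valid unit for acceleration would be e.g. m/s².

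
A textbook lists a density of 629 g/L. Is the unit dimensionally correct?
Yes

density has SI base units: kg / m^3
g/L reduces to the same SI base units, so it is a valid unit for density.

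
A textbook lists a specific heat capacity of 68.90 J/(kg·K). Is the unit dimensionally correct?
Yes

specific heat capacity has SI base units: m^2 / (s^2 * K)
J/(kg·K) reduces to the same SI base units, so it is a valid unit for specific heat capacity.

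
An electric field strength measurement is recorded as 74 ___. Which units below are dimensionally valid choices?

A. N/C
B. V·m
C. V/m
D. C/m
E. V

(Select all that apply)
A, C

electric field strength has SI base units: kg * m / (A * s^3)

Checking each option against kg * m / (A * s^3):
  A. N/C: ✓ matches
  B. V·m: ✗ does not match
  C. V/m: ✓ matches
  D. C/m: ✗ does not match
  E. V: ✗ does not match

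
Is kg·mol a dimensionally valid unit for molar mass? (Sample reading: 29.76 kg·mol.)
No

molar mass has SI base units: kg / mol
kg·mol does NOT reduce to kg / mol; a valid unit for molar mass would be e.g. kg/mol.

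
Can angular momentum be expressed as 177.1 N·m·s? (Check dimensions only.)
Yes

angular momentum has SI base units: kg * m^2 / s
N·m·s reduces to the same SI base units, so it is a valid unit for angular momentum.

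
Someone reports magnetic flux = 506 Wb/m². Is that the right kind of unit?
No

magnetic flux has SI base units: kg * m^2 / (A * s^2)
Wb/m² does NOT reduce to kg * m^2 / (A * s^2); a valid unit for magnetic flux would be e.g. Wb.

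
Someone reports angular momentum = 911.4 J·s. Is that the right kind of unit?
Yes

angular momentum has SI base units: kg * m^2 / s
J·s reduces to the same SI base units, so it is a valid unit for angular momentum.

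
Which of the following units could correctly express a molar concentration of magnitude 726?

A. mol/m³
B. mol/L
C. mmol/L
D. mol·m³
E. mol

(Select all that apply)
A, B, C

molar concentration has SI base units: mol / m^3

Checking each option against mol / m^3:
  A. mol/m³: ✓ matches
  B. mol/L: ✓ matches
  C. mmol/L: ✓ matches
  D. mol·m³: ✗ does not match
  E. mol: ✗ does not match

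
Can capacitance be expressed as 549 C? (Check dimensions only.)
No

capacitance has SI base units: A^2 * s^4 / (kg * m^2)
C does NOT reduce to A^2 * s^4 / (kg * m^2); a valid unit for capacitance would be e.g. F.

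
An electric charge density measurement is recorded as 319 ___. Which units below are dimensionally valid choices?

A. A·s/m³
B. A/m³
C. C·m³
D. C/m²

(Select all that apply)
A

electric charge density has SI base units: A * s / m^3

Checking each option against A * s / m^3:
  A. A·s/m³: ✓ matches
  B. A/m³: ✗ does not match
  C. C·m³: ✗ does not match
  D. C/m²: ✗ does not match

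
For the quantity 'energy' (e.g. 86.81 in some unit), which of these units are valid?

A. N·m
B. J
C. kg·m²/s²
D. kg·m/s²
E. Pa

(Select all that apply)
A, B, C

energy has SI base units: kg * m^2 / s^2

Checking each option against kg * m^2 / s^2:
  A. N·m: ✓ matches
  B. J: ✓ matches
  C. kg·m²/s²: ✓ matches
  D. kg·m/s²: ✗ does not match
  E. Pa: ✗ does not match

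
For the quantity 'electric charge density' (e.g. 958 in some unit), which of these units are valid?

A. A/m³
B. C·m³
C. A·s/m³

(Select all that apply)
C

electric charge density has SI base units: A * s / m^3

Checking each option against A * s / m^3:
  A. A/m³: ✗ does not match
  B. C·m³: ✗ does not match
  C. A·s/m³: ✓ matches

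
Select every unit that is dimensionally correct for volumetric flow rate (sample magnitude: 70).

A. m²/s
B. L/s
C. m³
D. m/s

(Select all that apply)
B

volumetric flow rate has SI base units: m^3 / s

Checking each option against m^3 / s:
  A. m²/s: ✗ does not match
  B. L/s: ✓ matches
  C. m³: ✗ does not match
  D. m/s: ✗ does not match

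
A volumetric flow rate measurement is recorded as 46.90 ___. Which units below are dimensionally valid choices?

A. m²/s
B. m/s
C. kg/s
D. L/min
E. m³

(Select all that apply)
D

volumetric flow rate has SI base units: m^3 / s

Checking each option against m^3 / s:
  A. m²/s: ✗ does not match
  B. m/s: ✗ does not match
  C. kg/s: ✗ does not match
  D. L/min: ✓ matches
  E. m³: ✗ does not match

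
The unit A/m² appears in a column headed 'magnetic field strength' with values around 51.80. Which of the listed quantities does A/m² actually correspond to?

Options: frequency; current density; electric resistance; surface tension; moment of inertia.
current density

magnetic field strength should have units dimensionally equivalent to A / m (e.g. A/m).
The given unit 'A/m²' reduces to A / m^2. Of the listed options, that is the dimensionality of current density.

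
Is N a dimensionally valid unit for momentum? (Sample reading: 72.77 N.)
No

momentum has SI base units: kg * m / s
N does NOT reduce to kg * m / s; a valid unit for momentum would be e.g. kg·m/s.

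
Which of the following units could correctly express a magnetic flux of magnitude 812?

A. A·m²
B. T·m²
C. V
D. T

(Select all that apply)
B

magnetic flux has SI base units: kg * m^2 / (A * s^2)

Checking each option against kg * m^2 / (A * s^2):
  A. A·m²: ✗ does not match
  B. T·m²: ✓ matches
  C. V: ✗ does not match
  D. T: ✗ does not match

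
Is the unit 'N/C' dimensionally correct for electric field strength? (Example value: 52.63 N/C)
Yes

electric field strength has SI base units: kg * m / (A * s^3)
N/C reduces to the same SI base units, so it is a valid unit for electric field strength.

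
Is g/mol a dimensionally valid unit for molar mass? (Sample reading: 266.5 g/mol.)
Yes

molar mass has SI base units: kg / mol
g/mol reduces to the same SI base units, so it is a valid unit for molar mass.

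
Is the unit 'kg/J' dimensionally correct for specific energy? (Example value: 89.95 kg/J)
No

specific energy has SI base units: m^2 / s^2
kg/J does NOT reduce to m^2 / s^2; a valid unit for specific energy would be e.g. J/kg.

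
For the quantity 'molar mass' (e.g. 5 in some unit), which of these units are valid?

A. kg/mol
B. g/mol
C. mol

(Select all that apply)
A, B

molar mass has SI base units: kg / mol

Checking each option against kg / mol:
  A. kg/mol: ✓ matches
  B. g/mol: ✓ matches
  C. mol: ✗ does not match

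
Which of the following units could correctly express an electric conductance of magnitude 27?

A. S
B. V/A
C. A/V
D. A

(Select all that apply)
A, C

electric conductance has SI base units: A^2 * s^3 / (kg * m^2)

Checking each option against A^2 * s^3 / (kg * m^2):
  A. S: ✓ matches
  B. V/A: ✗ does not match
  C. A/V: ✓ matches
  D. A: ✗ does not match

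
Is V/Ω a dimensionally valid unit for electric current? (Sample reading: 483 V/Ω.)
Yes

electric current has SI base units: A
V/Ω reduces to the same SI base units, so it is a valid unit for electric current.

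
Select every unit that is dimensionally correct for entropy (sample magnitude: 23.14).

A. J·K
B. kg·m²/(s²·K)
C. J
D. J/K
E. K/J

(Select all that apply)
B, D

entropy has SI base units: kg * m^2 / (s^2 * K)

Checking each option against kg * m^2 / (s^2 * K):
  A. J·K: ✗ does not match
  B. kg·m²/(s²·K): ✓ matches
  C. J: ✗ does not match
  D. J/K: ✓ matches
  E. K/J: ✗ does not match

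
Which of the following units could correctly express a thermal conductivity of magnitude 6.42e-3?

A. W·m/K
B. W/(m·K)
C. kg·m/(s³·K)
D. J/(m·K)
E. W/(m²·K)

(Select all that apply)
B, C

thermal conductivity has SI base units: kg * m / (s^3 * K)

Checking each option against kg * m / (s^3 * K):
  A. W·m/K: ✗ does not match
  B. W/(m·K): ✓ matches
  C. kg·m/(s³·K): ✓ matches
  D. J/(m·K): ✗ does not match
  E. W/(m²·K): ✗ does not match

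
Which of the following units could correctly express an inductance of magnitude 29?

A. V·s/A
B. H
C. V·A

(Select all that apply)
A, B

inductance has SI base units: kg * m^2 / (A^2 * s^2)

Checking each option against kg * m^2 / (A^2 * s^2):
  A. V·s/A: ✓ matches
  B. H: ✓ matches
  C. V·A: ✗ does not match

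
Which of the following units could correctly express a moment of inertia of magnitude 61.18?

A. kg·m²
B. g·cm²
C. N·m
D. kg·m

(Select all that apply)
A, B

moment of inertia has SI base units: kg * m^2

Checking each option against kg * m^2:
  A. kg·m²: ✓ matches
  B. g·cm²: ✓ matches
  C. N·m: ✗ does not match
  D. kg·m: ✗ does not match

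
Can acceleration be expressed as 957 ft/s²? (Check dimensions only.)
Yes

acceleration has SI base units: m / s^2
ft/s² reduces to the same SI base units, so it is a valid unit for acceleration.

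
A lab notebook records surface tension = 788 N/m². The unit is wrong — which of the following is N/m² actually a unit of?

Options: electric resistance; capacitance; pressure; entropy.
pressure

surface tension should have units dimensionally equivalent to kg / s^2 (e.g. N/m).
The given unit 'N/m²' reduces to kg / (m * s^2). Of the listed options, that is the dimensionality of pressure.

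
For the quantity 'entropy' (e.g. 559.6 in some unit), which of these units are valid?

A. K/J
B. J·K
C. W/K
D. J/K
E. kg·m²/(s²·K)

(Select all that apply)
D, E

entropy has SI base units: kg * m^2 / (s^2 * K)

Checking each option against kg * m^2 / (s^2 * K):
  A. K/J: ✗ does not match
  B. J·K: ✗ does not match
  C. W/K: ✗ does not match
  D. J/K: ✓ matches
  E. kg·m²/(s²·K): ✓ matches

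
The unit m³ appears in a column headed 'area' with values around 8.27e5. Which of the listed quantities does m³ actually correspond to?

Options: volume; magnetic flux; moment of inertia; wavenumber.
volume

area should have units dimensionally equivalent to m^2 (e.g. m²).
The given unit 'm³' reduces to m^3. Of the listed options, that is the dimensionality of volume.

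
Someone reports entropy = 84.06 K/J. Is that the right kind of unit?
No

entropy has SI base units: kg * m^2 / (s^2 * K)
K/J does NOT reduce to kg * m^2 / (s^2 * K); a valid unit for entropy would be e.g. J/K.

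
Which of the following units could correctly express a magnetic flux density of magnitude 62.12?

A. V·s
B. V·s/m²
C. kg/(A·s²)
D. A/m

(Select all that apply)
B, C

magnetic flux density has SI base units: kg / (A * s^2)

Checking each option against kg / (A * s^2):
  A. V·s: ✗ does not match
  B. V·s/m²: ✓ matches
  C. kg/(A·s²): ✓ matches
  D. A/m: ✗ does not match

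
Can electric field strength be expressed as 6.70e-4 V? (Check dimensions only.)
No

electric field strength has SI base units: kg * m / (A * s^3)
V does NOT reduce to kg * m / (A * s^3); a valid unit for electric field strength would be e.g. V/m.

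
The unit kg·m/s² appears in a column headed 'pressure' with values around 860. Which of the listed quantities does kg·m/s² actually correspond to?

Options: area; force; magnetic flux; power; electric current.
force

pressure should have units dimensionally equivalent to kg / (m * s^2) (e.g. Pa).
The given unit 'kg·m/s²' reduces to kg * m / s^2. Of the listed options, that is the dimensionality of force.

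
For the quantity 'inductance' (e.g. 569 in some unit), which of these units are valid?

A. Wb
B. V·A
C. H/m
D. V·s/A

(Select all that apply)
D

inductance has SI base units: kg * m^2 / (A^2 * s^2)

Checking each option against kg * m^2 / (A^2 * s^2):
  A. Wb: ✗ does not match
  B. V·A: ✗ does not match
  C. H/m: ✗ does not match
  D. V·s/A: ✓ matches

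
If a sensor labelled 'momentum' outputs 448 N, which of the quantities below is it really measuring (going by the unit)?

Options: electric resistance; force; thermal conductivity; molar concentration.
force

momentum should have units dimensionally equivalent to kg * m / s (e.g. kg·m/s).
The given unit 'N' reduces to kg * m / s^2. Of the listed options, that is the dimensionality of force.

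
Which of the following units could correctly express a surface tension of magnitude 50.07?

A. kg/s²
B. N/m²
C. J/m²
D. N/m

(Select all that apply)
A, C, D

surface tension has SI base units: kg / s^2

Checking each option against kg / s^2:
  A. kg/s²: ✓ matches
  B. N/m²: ✗ does not match
  C. J/m²: ✓ matches
  D. N/m: ✓ matches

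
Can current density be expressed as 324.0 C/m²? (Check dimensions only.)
No

current density has SI base units: A / m^2
C/m² does NOT reduce to A / m^2; a valid unit for current density would be e.g. A/m².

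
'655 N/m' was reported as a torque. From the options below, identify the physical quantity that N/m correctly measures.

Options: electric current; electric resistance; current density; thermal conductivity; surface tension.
surface tension

torque should have units dimensionally equivalent to kg * m^2 / s^2 (e.g. N·m).
The given unit 'N/m' reduces to kg / s^2. Of the listed options, that is the dimensionality of surface tension.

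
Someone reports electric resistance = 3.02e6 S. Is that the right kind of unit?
No

electric resistance has SI base units: kg * m^2 / (A^2 * s^3)
S does NOT reduce to kg * m^2 / (A^2 * s^3); a valid unit for electric resistance would be e.g. Ω.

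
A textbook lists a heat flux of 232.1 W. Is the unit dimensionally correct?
No

heat flux has SI base units: kg / s^3
W does NOT reduce to kg / s^3; a valid unit for heat flux would be e.g. W/m².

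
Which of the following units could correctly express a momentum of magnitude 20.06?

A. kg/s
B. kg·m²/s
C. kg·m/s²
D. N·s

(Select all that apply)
D

momentum has SI base units: kg * m / s

Checking each option against kg * m / s:
  A. kg/s: ✗ does not match
  B. kg·m²/s: ✗ does not match
  C. kg·m/s²: ✗ does not match
  D. N·s: ✓ matches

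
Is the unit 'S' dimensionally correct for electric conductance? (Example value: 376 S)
Yes

electric conductance has SI base units: A^2 * s^3 / (kg * m^2)
S reduces to the same SI base units, so it is a valid unit for electric conductance.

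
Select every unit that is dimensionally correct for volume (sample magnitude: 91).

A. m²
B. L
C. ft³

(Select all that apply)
B, C

volume has SI base units: m^3

Checking each option against m^3:
  A. m²: ✗ does not match
  B. L: ✓ matches
  C. ft³: ✓ matches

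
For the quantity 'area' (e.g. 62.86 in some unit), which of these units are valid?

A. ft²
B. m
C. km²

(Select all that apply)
A, C

area has SI base units: m^2

Checking each option against m^2:
  A. ft²: ✓ matches
  B. m: ✗ does not match
  C. km²: ✓ matches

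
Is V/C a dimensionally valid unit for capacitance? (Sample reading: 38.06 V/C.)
No

capacitance has SI base units: A^2 * s^4 / (kg * m^2)
V/C does NOT reduce to A^2 * s^4 / (kg * m^2); a valid unit for capacitance would be e.g. F.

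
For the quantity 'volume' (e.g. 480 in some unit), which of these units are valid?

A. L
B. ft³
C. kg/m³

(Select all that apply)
A, B

volume has SI base units: m^3

Checking each option against m^3:
  A. L: ✓ matches
  B. ft³: ✓ matches
  C. kg/m³: ✗ does not match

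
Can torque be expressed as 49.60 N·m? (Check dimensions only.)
Yes

torque has SI base units: kg * m^2 / s^2
N·m reduces to the same SI base units, so it is a valid unit for torque.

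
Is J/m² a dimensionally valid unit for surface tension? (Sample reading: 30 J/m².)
Yes

surface tension has SI base units: kg / s^2
J/m² reduces to the same SI base units, so it is a valid unit for surface tension.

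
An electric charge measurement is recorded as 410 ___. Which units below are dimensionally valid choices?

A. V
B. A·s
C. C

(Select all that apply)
B, C

electric charge has SI base units: A * s

Checking each option against A * s:
  A. V: ✗ does not match
  B. A·s: ✓ matches
  C. C: ✓ matches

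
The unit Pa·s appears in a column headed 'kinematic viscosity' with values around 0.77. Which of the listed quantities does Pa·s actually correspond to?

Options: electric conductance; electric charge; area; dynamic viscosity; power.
dynamic viscosity

kinematic viscosity should have units dimensionally equivalent to m^2 / s (e.g. m²/s).
The given unit 'Pa·s' reduces to kg / (m * s). Of the listed options, that is the dimensionality of dynamic viscosity.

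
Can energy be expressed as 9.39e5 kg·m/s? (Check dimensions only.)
No

energy has SI base units: kg * m^2 / s^2
kg·m/s does NOT reduce to kg * m^2 / s^2; a valid unit for energy would be e.g. J.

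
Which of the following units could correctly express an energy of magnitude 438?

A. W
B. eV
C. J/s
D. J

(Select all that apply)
B, D

energy has SI base units: kg * m^2 / s^2

Checking each option against kg * m^2 / s^2:
  A. W: ✗ does not match
  B. eV: ✓ matches
  C. J/s: ✗ does not match
  D. J: ✓ matches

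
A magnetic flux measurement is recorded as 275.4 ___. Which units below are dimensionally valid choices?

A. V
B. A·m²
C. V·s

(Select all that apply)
C

magnetic flux has SI base units: kg * m^2 / (A * s^2)

Checking each option against kg * m^2 / (A * s^2):
  A. V: ✗ does not match
  B. A·m²: ✗ does not match
  C. V·s: ✓ matches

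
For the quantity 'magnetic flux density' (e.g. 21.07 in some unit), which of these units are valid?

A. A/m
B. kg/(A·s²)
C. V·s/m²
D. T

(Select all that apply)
B, C, D

magnetic flux density has SI base units: kg / (A * s^2)

Checking each option against kg / (A * s^2):
  A. A/m: ✗ does not match
  B. kg/(A·s²): ✓ matches
  C. V·s/m²: ✓ matches
  D. T: ✓ matches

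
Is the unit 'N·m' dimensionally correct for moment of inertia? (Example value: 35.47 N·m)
No

moment of inertia has SI base units: kg * m^2
N·m does NOT reduce to kg * m^2; a valid unit for moment of inertia would be e.g. kg·m².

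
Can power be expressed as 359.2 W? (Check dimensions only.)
Yes

power has SI base units: kg * m^2 / s^3
W reduces to the same SI base units, so it is a valid unit for power.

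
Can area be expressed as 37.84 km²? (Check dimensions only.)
Yes

area has SI base units: m^2
km² reduces to the same SI base units, so it is a valid unit for area.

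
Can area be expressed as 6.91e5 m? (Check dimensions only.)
No

area has SI base units: m^2
m does NOT reduce to m^2; a valid unit for area would be e.g. m².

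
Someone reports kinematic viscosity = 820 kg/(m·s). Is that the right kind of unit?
No

kinematic viscosity has SI base units: m^2 / s
kg/(m·s) does NOT reduce to m^2 / s; a valid unit for kinematic viscosity would be e.g. m²/s.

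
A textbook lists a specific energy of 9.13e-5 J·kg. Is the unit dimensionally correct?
No

specific energy has SI base units: m^2 / s^2
J·kg does NOT reduce to m^2 / s^2; a valid unit for specific energy would be e.g. J/kg.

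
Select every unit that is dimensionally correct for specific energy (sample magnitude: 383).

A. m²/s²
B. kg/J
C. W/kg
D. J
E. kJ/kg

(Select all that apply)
A, E

specific energy has SI base units: m^2 / s^2

Checking each option against m^2 / s^2:
  A. m²/s²: ✓ matches
  B. kg/J: ✗ does not match
  C. W/kg: ✗ does not match
  D. J: ✗ does not match
  E. kJ/kg: ✓ matches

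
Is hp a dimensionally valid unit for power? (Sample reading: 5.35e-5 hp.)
Yes

power has SI base units: kg * m^2 / s^3
hp reduces to the same SI base units, so it is a valid unit for power.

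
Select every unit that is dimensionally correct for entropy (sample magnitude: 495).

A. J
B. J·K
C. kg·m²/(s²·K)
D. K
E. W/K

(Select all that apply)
C

entropy has SI base units: kg * m^2 / (s^2 * K)

Checking each option against kg * m^2 / (s^2 * K):
  A. J: ✗ does not match
  B. J·K: ✗ does not match
  C. kg·m²/(s²·K): ✓ matches
  D. K: ✗ does not match
  E. W/K: ✗ does not match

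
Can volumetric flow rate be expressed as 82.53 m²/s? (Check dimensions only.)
No

volumetric flow rate has SI base units: m^3 / s
m²/s does NOT reduce to m^3 / s; a valid unit for volumetric flow rate would be e.g. m³/s.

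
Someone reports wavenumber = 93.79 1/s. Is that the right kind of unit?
No

wavenumber has SI base units: 1 / m
1/s does NOT reduce to 1 / m; a valid unit for wavenumber would be e.g. 1/m.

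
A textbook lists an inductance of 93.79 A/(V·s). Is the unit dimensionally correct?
No

inductance has SI base units: kg * m^2 / (A^2 * s^2)
A/(V·s) does NOT reduce to kg * m^2 / (A^2 * s^2); a valid unit for inductance would be e.g. H.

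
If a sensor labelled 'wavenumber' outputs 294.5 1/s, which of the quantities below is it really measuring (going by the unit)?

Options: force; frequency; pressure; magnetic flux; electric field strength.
frequency

wavenumber should have units dimensionally equivalent to 1 / m (e.g. 1/m).
The given unit '1/s' reduces to 1 / s. Of the listed options, that is the dimensionality of frequency.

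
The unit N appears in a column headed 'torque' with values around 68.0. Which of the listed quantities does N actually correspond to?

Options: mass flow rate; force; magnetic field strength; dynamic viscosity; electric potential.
force

torque should have units dimensionally equivalent to kg * m^2 / s^2 (e.g. N·m).
The given unit 'N' reduces to kg * m / s^2. Of the listed options, that is the dimensionality of force.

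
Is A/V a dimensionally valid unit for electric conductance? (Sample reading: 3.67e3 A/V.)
Yes

electric conductance has SI base units: A^2 * s^3 / (kg * m^2)
A/V reduces to the same SI base units, so it is a valid unit for electric conductance.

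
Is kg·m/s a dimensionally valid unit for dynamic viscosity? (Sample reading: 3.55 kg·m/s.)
No

dynamic viscosity has SI base units: kg / (m * s)
kg·m/s does NOT reduce to kg / (m * s); a valid unit for dynamic viscosity would be e.g. Pa·s.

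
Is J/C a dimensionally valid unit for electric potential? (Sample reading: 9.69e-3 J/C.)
Yes

electric potential has SI base units: kg * m^2 / (A * s^3)
J/C reduces to the same SI base units, so it is a valid unit for electric potential.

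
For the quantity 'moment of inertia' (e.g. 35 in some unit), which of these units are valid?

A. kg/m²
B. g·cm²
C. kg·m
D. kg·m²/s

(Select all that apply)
B

moment of inertia has SI base units: kg * m^2

Checking each option against kg * m^2:
  A. kg/m²: ✗ does not match
  B. g·cm²: ✓ matches
  C. kg·m: ✗ does not match
  D. kg·m²/s: ✗ does not match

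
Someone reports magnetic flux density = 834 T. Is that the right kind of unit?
Yes

magnetic flux density has SI base units: kg / (A * s^2)
T reduces to the same SI base units, so it is a valid unit for magnetic flux density.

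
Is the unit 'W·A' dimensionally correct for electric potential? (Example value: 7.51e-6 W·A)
No

electric potential has SI base units: kg * m^2 / (A * s^3)
W·A does NOT reduce to kg * m^2 / (A * s^3); a valid unit for electric potential would be e.g. V.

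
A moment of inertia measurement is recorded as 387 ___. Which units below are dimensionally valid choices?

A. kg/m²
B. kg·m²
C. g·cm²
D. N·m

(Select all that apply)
B, C

moment of inertia has SI base units: kg * m^2

Checking each option against kg * m^2:
  A. kg/m²: ✗ does not match
  B. kg·m²: ✓ matches
  C. g·cm²: ✓ matches
  D. N·m: ✗ does not match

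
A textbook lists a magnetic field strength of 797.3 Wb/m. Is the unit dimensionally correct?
No

magnetic field strength has SI base units: A / m
Wb/m does NOT reduce to A / m; a valid unit for magnetic field strength would be e.g. A/m.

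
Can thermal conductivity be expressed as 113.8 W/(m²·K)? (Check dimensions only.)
No

thermal conductivity has SI base units: kg * m / (s^3 * K)
W/(m²·K) does NOT reduce to kg * m / (s^3 * K); a valid unit for thermal conductivity would be e.g. W/(m·K).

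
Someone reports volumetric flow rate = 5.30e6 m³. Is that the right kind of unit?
No

volumetric flow rate has SI base units: m^3 / s
m³ does NOT reduce to m^3 / s; a valid unit for volumetric flow rate would be e.g. m³/s.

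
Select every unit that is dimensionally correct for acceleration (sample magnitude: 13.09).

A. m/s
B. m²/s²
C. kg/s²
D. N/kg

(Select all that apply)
D

acceleration has SI base units: m / s^2

Checking each option against m / s^2:
  A. m/s: ✗ does not match
  B. m²/s²: ✗ does not match
  C. kg/s²: ✗ does not match
  D. N/kg: ✓ matches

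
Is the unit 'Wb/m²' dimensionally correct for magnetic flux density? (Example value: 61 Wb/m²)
Yes

magnetic flux density has SI base units: kg / (A * s^2)
Wb/m² reduces to the same SI base units, so it is a valid unit for magnetic flux density.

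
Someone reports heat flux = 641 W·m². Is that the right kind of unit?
No

heat flux has SI base units: kg / s^3
W·m² does NOT reduce to kg / s^3; a valid unit for heat flux would be e.g. W/m².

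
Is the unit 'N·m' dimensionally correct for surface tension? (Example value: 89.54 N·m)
No

surface tension has SI base units: kg / s^2
N·m does NOT reduce to kg / s^2; a valid unit for surface tension would be e.g. N/m.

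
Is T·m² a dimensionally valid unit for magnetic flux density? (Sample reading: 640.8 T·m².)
No

magnetic flux density has SI base units: kg / (A * s^2)
T·m² does NOT reduce to kg / (A * s^2); a valid unit for magnetic flux density would be e.g. T.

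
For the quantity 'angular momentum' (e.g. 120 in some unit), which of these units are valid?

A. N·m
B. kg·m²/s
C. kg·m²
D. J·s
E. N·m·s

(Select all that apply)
B, D, E

angular momentum has SI base units: kg * m^2 / s

Checking each option against kg * m^2 / s:
  A. N·m: ✗ does not match
  B. kg·m²/s: ✓ matches
  C. kg·m²: ✗ does not match
  D. J·s: ✓ matches
  E. N·m·s: ✓ matches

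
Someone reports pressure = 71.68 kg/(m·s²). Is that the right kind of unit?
Yes

pressure has SI base units: kg / (m * s^2)
kg/(m·s²) reduces to the same SI base units, so it is a valid unit for pressure.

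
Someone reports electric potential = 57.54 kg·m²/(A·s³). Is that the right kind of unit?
Yes

electric potential has SI base units: kg * m^2 / (A * s^3)
kg·m²/(A·s³) reduces to the same SI base units, so it is a valid unit for electric potential.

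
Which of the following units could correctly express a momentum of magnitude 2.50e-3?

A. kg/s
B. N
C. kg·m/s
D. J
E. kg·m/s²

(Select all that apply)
C

momentum has SI base units: kg * m / s

Checking each option against kg * m / s:
  A. kg/s: ✗ does not match
  B. N: ✗ does not match
  C. kg·m/s: ✓ matches
  D. J: ✗ does not match
  E. kg·m/s²: ✗ does not match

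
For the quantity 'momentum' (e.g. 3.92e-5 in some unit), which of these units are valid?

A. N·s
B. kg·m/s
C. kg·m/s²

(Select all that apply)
A, B

momentum has SI base units: kg * m / s

Checking each option against kg * m / s:
  A. N·s: ✓ matches
  B. kg·m/s: ✓ matches
  C. kg·m/s²: ✗ does not match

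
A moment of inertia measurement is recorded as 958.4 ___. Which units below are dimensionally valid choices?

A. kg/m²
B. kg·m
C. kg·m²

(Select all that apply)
C

moment of inertia has SI base units: kg * m^2

Checking each option against kg * m^2:
  A. kg/m²: ✗ does not match
  B. kg·m: ✗ does not match
  C. kg·m²: ✓ matches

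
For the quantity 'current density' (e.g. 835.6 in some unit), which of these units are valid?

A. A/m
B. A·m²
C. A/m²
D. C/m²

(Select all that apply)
C

current density has SI base units: A / m^2

Checking each option against A / m^2:
  A. A/m: ✗ does not match
  B. A·m²: ✗ does not match
  C. A/m²: ✓ matches
  D. C/m²: ✗ does not match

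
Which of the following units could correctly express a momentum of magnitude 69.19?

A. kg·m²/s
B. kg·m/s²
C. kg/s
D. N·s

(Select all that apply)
D

momentum has SI base units: kg * m / s

Checking each option against kg * m / s:
  A. kg·m²/s: ✗ does not match
  B. kg·m/s²: ✗ does not match
  C. kg/s: ✗ does not match
  D. N·s: ✓ matches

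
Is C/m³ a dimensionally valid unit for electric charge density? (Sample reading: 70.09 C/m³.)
Yes

electric charge density has SI base units: A * s / m^3
C/m³ reduces to the same SI base units, so it is a valid unit for electric charge density.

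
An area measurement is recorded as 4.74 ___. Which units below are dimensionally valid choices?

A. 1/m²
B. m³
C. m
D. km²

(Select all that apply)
D

area has SI base units: m^2

Checking each option against m^2:
  A. 1/m²: ✗ does not match
  B. m³: ✗ does not match
  C. m: ✗ does not match
  D. km²: ✓ matches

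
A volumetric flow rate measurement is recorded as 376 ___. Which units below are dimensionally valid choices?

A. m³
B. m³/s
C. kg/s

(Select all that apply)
B

volumetric flow rate has SI base units: m^3 / s

Checking each option against m^3 / s:
  A. m³: ✗ does not match
  B. m³/s: ✓ matches
  C. kg/s: ✗ does not match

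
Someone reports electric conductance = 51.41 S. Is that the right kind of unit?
Yes

electric conductance has SI base units: A^2 * s^3 / (kg * m^2)
S reduces to the same SI base units, so it is a valid unit for electric conductance.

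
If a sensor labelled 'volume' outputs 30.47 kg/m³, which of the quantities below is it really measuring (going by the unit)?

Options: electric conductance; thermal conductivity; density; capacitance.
density

volume should have units dimensionally equivalent to m^3 (e.g. m³).
The given unit 'kg/m³' reduces to kg / m^3. Of the listed options, that is the dimensionality of density.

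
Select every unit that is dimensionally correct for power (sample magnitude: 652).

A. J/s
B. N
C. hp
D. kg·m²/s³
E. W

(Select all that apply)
A, C, D, E

power has SI base units: kg * m^2 / s^3

Checking each option against kg * m^2 / s^3:
  A. J/s: ✓ matches
  B. N: ✗ does not match
  C. hp: ✓ matches
  D. kg·m²/s³: ✓ matches
  E. W: ✓ matches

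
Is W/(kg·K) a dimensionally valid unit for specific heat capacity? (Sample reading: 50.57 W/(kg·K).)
No

specific heat capacity has SI base units: m^2 / (s^2 * K)
W/(kg·K) does NOT reduce to m^2 / (s^2 * K); a valid unit for specific heat capacity would be e.g. J/(kg·K).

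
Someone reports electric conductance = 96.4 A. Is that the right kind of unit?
No

electric conductance has SI base units: A^2 * s^3 / (kg * m^2)
A does NOT reduce to A^2 * s^3 / (kg * m^2); a valid unit for electric conductance would be e.g. S.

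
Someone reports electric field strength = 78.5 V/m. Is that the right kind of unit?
Yes

electric field strength has SI base units: kg * m / (A * s^3)
V/m reduces to the same SI base units, so it is a valid unit for electric field strength.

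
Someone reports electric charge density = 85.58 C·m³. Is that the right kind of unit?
No

electric charge density has SI base units: A * s / m^3
C·m³ does NOT reduce to A * s / m^3; a valid unit for electric charge density would be e.g. C/m³.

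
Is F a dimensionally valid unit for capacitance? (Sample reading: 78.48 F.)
Yes

capacitance has SI base units: A^2 * s^4 / (kg * m^2)
F reduces to the same SI base units, so it is a valid unit for capacitance.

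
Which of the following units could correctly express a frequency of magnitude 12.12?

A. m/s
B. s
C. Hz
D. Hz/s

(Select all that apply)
C

frequency has SI base units: 1 / s

Checking each option against 1 / s:
  A. m/s: ✗ does not match
  B. s: ✗ does not match
  C. Hz: ✓ matches
  D. Hz/s: ✗ does not match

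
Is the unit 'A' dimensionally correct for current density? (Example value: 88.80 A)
No

current density has SI base units: A / m^2
A does NOT reduce to A / m^2; a valid unit for current density would be e.g. A/m².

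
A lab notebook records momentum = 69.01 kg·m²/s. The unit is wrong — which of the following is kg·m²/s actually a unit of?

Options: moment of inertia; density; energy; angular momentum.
angular momentum

momentum should have units dimensionally equivalent to kg * m / s (e.g. kg·m/s).
The given unit 'kg·m²/s' reduces to kg * m^2 / s. Of the listed options, that is the dimensionality of angular momentum.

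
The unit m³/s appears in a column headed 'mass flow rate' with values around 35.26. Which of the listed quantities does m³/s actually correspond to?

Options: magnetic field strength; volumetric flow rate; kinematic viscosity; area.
volumetric flow rate

mass flow rate should have units dimensionally equivalent to kg / s (e.g. kg/s).
The given unit 'm³/s' reduces to m^3 / s. Of the listed options, that is the dimensionality of volumetric flow rate.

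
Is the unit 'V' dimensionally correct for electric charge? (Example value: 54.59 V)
No

electric charge has SI base units: A * s
V does NOT reduce to A * s; a valid unit for electric charge would be e.g. C.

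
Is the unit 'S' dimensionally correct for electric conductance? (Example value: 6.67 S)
Yes

electric conductance has SI base units: A^2 * s^3 / (kg * m^2)
S reduces to the same SI base units, so it is a valid unit for electric conductance.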